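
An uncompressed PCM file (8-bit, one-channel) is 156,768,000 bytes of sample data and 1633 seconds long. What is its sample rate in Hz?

Bytes = sample_rate × seconds × bytes_per_sample × channels.
sample_rate = 156,768,000 / (1,633 × 1 × 1) = 156,768,000 / 1,633 = 96,000 Hz.

96,000 Hz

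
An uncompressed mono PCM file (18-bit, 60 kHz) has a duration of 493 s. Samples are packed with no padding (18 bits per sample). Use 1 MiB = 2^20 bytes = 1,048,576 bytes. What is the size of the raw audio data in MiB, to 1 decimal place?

63.5 MiB

Bits = 60,000 × 493 × 18 × 1 = 532,440,000 bits = 66,555,000 bytes.
66,555,000 / 1,048,576 = 63.5 MiB.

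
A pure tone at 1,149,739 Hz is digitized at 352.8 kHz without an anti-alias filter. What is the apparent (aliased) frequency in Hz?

Nyquist = 352,800/2 = 176,400 Hz; 1,149,739 Hz exceeds it.
Alias = |1,149,739 − 3×352,800| = |1,149,739 − 1,058,400| = 91,339 Hz.

91,339 Hz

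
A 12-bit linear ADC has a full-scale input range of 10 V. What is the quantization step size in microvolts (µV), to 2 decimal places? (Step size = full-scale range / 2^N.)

10 V / 2^12 = 10 / 4,096 V = 2441.41 µV.

2441.41 µV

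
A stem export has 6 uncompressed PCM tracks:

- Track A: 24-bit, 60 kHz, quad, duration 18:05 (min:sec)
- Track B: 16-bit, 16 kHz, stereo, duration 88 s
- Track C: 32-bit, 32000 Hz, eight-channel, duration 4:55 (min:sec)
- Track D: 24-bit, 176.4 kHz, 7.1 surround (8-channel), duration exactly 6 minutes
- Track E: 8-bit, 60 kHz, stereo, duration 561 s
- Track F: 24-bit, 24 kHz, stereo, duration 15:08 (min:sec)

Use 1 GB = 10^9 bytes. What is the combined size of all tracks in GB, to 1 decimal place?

2.8 GB

Track A: 18:05 (min:sec) = 1,085 s; 60,000 × 1,085 × 3 × 4 = 781,200,000 bytes.
Track B: 16,000 × 88 × 2 × 2 = 5,632,000 bytes.
Track C: 4:55 (min:sec) = 295 s; 32,000 × 295 × 4 × 8 = 302,080,000 bytes.
Track D: exactly 6 minutes = 360 s; 176,400 × 360 × 3 × 8 = 1,524,096,000 bytes.
Track E: 60,000 × 561 × 1 × 2 = 67,320,000 bytes.
Track F: 15:08 (min:sec) = 908 s; 24,000 × 908 × 3 × 2 = 130,752,000 bytes.
Total = 2,811,080,000 bytes = 2.8 GB.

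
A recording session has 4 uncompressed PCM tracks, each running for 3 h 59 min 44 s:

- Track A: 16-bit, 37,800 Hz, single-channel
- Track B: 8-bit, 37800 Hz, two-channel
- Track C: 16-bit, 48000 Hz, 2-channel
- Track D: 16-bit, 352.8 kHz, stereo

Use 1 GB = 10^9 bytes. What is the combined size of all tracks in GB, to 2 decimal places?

25.24 GB

3 h 59 min 44 s = 14,384 s.
Track A: 37,800 × 14,384 × 2 × 1 = 1,087,430,400 bytes.
Track B: 37,800 × 14,384 × 1 × 2 = 1,087,430,400 bytes.
Track C: 48,000 × 14,384 × 2 × 2 = 2,761,728,000 bytes.
Track D: 352,800 × 14,384 × 2 × 2 = 20,298,700,800 bytes.
Total = 25,235,289,600 bytes = 25.24 GB.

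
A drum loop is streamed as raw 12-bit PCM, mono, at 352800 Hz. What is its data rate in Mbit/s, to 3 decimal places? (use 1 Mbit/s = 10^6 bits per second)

Bit rate = 352,800 × 12 × 1 = 4,233,600 bits/s.
= 4.234 Mbit/s.

4.234 Mbit/s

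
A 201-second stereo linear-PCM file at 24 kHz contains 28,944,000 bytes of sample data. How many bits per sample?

Bytes per sample = 28,944,000 / (24,000 × 201 × 2) = 28,944,000 / 9,648,000 = 3.
Bit depth = 3 × 8 = 24 bits.

24 bits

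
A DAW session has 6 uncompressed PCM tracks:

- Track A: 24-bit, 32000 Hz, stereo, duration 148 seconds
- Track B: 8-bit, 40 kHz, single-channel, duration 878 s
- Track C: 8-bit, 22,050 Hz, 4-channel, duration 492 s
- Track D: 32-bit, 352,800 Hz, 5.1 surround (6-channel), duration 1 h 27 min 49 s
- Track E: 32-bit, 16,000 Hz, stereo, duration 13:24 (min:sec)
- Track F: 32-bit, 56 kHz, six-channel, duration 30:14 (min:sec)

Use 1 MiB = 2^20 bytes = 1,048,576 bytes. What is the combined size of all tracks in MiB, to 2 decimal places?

Track A: 32,000 × 148 × 3 × 2 = 28,416,000 bytes.
Track B: 40,000 × 878 × 1 × 1 = 35,120,000 bytes.
Track C: 22,050 × 492 × 1 × 4 = 43,394,400 bytes.
Track D: 1 h 27 min 49 s = 5,269 s; 352,800 × 5,269 × 4 × 6 = 44,613,676,800 bytes.
Track E: 13:24 (min:sec) = 804 s; 16,000 × 804 × 4 × 2 = 102,912,000 bytes.
Track F: 30:14 (min:sec) = 1,814 s; 56,000 × 1,814 × 4 × 6 = 2,438,016,000 bytes.
Total = 47,261,535,200 bytes = 45072.11 MiB.

45072.11 MiB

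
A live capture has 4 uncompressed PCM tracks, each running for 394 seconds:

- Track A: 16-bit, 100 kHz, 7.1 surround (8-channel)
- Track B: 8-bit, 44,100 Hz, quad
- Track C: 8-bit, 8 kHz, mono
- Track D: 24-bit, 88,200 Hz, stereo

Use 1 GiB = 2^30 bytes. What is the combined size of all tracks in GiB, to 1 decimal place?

Track A: 100,000 × 394 × 2 × 8 = 630,400,000 bytes.
Track B: 44,100 × 394 × 1 × 4 = 69,501,600 bytes.
Track C: 8,000 × 394 × 1 × 1 = 3,152,000 bytes.
Track D: 88,200 × 394 × 3 × 2 = 208,504,800 bytes.
Total = 911,558,400 bytes = 0.8 GiB.

0.8 GiB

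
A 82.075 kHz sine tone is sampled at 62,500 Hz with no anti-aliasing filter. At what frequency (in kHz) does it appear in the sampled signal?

Nyquist = 62,500/2 = 31,250 Hz; 82,075 Hz exceeds it.
Alias = |82,075 − 1×62,500| = |82,075 − 62,500| = 19,575 Hz = 19.575 kHz.

19.575 kHz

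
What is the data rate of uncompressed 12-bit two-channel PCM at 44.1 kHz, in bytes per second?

132,300 bytes/s

Bit rate = 44,100 × 12 × 2 = 1,058,400 bits/s.
1,058,400 / 8 = 132,300 bytes/s.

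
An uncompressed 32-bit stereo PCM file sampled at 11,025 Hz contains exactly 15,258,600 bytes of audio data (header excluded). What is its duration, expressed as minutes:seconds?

2:53

Byte rate = 11,025 × 4 × 2 = 88,200 bytes/s.
Duration = 15,258,600 / 88,200 = 173 s.
173 s = 2:53.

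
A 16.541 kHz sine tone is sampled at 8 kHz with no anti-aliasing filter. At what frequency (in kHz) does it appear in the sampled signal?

0.541 kHz

Nyquist = 8,000/2 = 4,000 Hz; 16,541 Hz exceeds it.
Alias = |16,541 − 2×8,000| = |16,541 − 16,000| = 541 Hz = 0.541 kHz.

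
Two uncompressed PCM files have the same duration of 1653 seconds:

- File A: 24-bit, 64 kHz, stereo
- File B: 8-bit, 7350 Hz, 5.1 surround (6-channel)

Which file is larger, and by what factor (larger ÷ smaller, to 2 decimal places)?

File A: 64,000 × 3 × 2 = 384,000 bytes/s.
File B: 7,350 × 1 × 6 = 44,100 bytes/s.
File A is larger; ratio = 634,752,000 / 72,897,300 = 8.71.

File A, by a factor of 8.71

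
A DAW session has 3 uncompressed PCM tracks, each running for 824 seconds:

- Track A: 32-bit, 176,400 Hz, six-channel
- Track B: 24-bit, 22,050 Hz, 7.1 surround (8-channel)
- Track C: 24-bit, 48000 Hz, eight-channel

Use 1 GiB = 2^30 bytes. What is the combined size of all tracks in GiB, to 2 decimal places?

4.54 GiB

Track A: 176,400 × 824 × 4 × 6 = 3,488,486,400 bytes.
Track B: 22,050 × 824 × 3 × 8 = 436,060,800 bytes.
Track C: 48,000 × 824 × 3 × 8 = 949,248,000 bytes.
Total = 4,873,795,200 bytes = 4.54 GiB.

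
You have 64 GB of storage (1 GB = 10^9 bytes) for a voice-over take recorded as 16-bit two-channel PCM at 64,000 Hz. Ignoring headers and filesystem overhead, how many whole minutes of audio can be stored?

4,166 minutes

Uncompressed byte rate = 64,000 × 2 × 2 = 256,000 bytes/s.
Capacity = 64 × 1,000,000,000 = 64,000,000,000 bytes.
64,000,000,000 / 256,000 ≈ 250000 s → 4,166 minutes.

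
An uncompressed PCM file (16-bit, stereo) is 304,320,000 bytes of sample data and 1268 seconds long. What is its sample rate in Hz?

Bytes = sample_rate × seconds × bytes_per_sample × channels.
sample_rate = 304,320,000 / (1,268 × 2 × 2) = 304,320,000 / 5,072 = 60,000 Hz.

60,000 Hz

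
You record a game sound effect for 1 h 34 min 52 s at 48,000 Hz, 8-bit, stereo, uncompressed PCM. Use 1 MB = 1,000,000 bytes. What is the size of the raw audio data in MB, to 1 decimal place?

546.4 MB

Duration = 1 h 34 min 52 s = 5,692 s.
Bytes = 48,000 samples/s × 5,692 s × 1 bytes/sample × 2 ch = 546,432,000 bytes.
546,432,000 / 1,000,000 = 546.4 MB.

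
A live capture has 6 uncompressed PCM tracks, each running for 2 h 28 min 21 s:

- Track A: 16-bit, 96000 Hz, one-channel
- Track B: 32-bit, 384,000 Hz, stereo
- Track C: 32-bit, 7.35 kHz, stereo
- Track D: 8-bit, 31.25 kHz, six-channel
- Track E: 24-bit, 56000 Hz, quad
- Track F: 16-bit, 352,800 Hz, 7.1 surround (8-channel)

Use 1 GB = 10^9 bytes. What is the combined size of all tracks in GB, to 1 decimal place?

2 h 28 min 21 s = 8,901 s.
Track A: 96,000 × 8,901 × 2 × 1 = 1,708,992,000 bytes.
Track B: 384,000 × 8,901 × 4 × 2 = 27,343,872,000 bytes.
Track C: 7,350 × 8,901 × 4 × 2 = 523,378,800 bytes.
Track D: 31,250 × 8,901 × 1 × 6 = 1,668,937,500 bytes.
Track E: 56,000 × 8,901 × 3 × 4 = 5,981,472,000 bytes.
Track F: 352,800 × 8,901 × 2 × 8 = 50,244,364,800 bytes.
Total = 87,471,017,100 bytes = 87.5 GB.

87.5 GB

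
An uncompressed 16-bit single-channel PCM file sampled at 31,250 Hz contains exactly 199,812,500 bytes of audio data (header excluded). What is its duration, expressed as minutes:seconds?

53:17

Byte rate = 31,250 × 2 × 1 = 62,500 bytes/s.
Duration = 199,812,500 / 62,500 = 3,197 s.
3,197 s = 53:17.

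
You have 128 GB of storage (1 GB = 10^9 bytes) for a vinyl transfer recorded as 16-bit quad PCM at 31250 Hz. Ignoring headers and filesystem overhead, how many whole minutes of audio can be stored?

Uncompressed byte rate = 31,250 × 2 × 4 = 250,000 bytes/s.
Capacity = 128 × 1,000,000,000 = 128,000,000,000 bytes.
128,000,000,000 / 250,000 ≈ 512000 s → 8,533 minutes.

8,533 minutes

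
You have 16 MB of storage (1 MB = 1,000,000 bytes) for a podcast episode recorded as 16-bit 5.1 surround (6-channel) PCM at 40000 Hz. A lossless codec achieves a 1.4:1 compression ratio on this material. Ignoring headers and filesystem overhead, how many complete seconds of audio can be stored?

Uncompressed byte rate = 40,000 × 2 × 6 = 480,000 bytes/s.
After 1.4:1 compression, effective rate ≈ 342857.14 bytes/s.
Capacity = 16 × 1,000,000 = 16,000,000 bytes.
16,000,000 / effective rate ≈ 46.67 s → 46 seconds.

46 seconds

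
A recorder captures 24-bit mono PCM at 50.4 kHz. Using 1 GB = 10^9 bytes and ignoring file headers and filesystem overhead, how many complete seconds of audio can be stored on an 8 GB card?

Uncompressed byte rate = 50,400 × 3 × 1 = 151,200 bytes/s.
Capacity = 8 × 1,000,000,000 = 8,000,000,000 bytes.
8,000,000,000 / 151,200 ≈ 52910.05 s → 52,910 seconds.

52,910 seconds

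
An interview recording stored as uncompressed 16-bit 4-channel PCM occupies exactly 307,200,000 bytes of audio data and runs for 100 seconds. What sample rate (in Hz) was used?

Bytes = sample_rate × seconds × bytes_per_sample × channels.
sample_rate = 307,200,000 / (100 × 2 × 4) = 307,200,000 / 800 = 384,000 Hz.

384,000 Hz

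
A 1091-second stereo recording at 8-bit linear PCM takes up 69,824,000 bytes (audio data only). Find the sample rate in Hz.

32,000 Hz

Bytes = sample_rate × seconds × bytes_per_sample × channels.
sample_rate = 69,824,000 / (1,091 × 1 × 2) = 69,824,000 / 2,182 = 32,000 Hz.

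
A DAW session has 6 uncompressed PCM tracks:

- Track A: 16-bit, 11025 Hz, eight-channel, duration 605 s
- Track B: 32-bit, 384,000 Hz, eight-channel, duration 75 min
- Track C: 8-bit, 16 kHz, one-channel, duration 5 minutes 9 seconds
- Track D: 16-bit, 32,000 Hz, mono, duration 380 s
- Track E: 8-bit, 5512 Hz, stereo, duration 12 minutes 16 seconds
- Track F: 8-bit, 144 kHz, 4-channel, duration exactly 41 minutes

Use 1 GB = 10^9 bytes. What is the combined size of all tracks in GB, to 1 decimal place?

56.9 GB

Track A: 11,025 × 605 × 2 × 8 = 106,722,000 bytes.
Track B: 75 min = 4,500 s; 384,000 × 4,500 × 4 × 8 = 55,296,000,000 bytes.
Track C: 5 minutes 9 seconds = 309 s; 16,000 × 309 × 1 × 1 = 4,944,000 bytes.
Track D: 32,000 × 380 × 2 × 1 = 24,320,000 bytes.
Track E: 12 minutes 16 seconds = 736 s; 5,512 × 736 × 1 × 2 = 8,113,664 bytes.
Track F: exactly 41 minutes = 2,460 s; 144,000 × 2,460 × 1 × 4 = 1,416,960,000 bytes.
Total = 56,857,059,664 bytes = 56.9 GB.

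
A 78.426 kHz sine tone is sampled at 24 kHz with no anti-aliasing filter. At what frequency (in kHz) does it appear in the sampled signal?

Nyquist = 24,000/2 = 12,000 Hz; 78,426 Hz exceeds it.
Alias = |78,426 − 3×24,000| = |78,426 − 72,000| = 6,426 Hz = 6.426 kHz.

6.426 kHz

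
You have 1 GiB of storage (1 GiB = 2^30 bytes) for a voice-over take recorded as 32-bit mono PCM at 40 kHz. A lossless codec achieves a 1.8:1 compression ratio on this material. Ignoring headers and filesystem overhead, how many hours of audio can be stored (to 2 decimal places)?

3.36 hours

Uncompressed byte rate = 40,000 × 4 × 1 = 160,000 bytes/s.
After 1.8:1 compression, effective rate ≈ 88888.89 bytes/s.
Capacity = 1 × 1,073,741,824 = 1,073,741,824 bytes.
1,073,741,824 / effective rate ≈ 12079.6 s → 3.36 hours.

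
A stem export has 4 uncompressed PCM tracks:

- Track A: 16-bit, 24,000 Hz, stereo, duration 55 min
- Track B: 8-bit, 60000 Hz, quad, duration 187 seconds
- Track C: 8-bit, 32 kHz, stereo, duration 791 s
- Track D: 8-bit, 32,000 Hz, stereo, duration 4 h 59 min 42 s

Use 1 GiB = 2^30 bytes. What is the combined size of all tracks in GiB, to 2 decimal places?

1.46 GiB

Track A: 55 min = 3,300 s; 24,000 × 3,300 × 2 × 2 = 316,800,000 bytes.
Track B: 60,000 × 187 × 1 × 4 = 44,880,000 bytes.
Track C: 32,000 × 791 × 1 × 2 = 50,624,000 bytes.
Track D: 4 h 59 min 42 s = 17,982 s; 32,000 × 17,982 × 1 × 2 = 1,150,848,000 bytes.
Total = 1,563,152,000 bytes = 1.46 GiB.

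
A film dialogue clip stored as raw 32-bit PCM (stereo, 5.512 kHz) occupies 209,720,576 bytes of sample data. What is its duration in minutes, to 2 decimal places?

Byte rate = 5,512 × 4 × 2 = 44,096 bytes/s.
Duration = 209,720,576 / 44,096 = 4,756 s.
4,756 s / 60 = 79.27 minutes.

79.27 minutes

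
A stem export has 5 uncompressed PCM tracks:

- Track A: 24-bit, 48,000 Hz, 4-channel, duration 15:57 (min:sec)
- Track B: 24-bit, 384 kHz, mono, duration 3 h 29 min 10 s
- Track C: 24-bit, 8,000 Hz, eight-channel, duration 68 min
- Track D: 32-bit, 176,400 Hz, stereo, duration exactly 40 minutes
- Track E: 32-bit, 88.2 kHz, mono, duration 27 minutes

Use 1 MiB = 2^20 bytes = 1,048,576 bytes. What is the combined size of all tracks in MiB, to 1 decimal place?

18835.6 MiB

Track A: 15:57 (min:sec) = 957 s; 48,000 × 957 × 3 × 4 = 551,232,000 bytes.
Track B: 3 h 29 min 10 s = 12,550 s; 384,000 × 12,550 × 3 × 1 = 14,457,600,000 bytes.
Track C: 68 min = 4,080 s; 8,000 × 4,080 × 3 × 8 = 783,360,000 bytes.
Track D: exactly 40 minutes = 2,400 s; 176,400 × 2,400 × 4 × 2 = 3,386,880,000 bytes.
Track E: 27 minutes = 1,620 s; 88,200 × 1,620 × 4 × 1 = 571,536,000 bytes.
Total = 19,750,608,000 bytes = 18835.6 MiB.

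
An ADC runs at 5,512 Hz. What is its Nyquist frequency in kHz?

2.756 kHz

Nyquist frequency = sample rate / 2 = 5,512 / 2 = 2.756 kHz.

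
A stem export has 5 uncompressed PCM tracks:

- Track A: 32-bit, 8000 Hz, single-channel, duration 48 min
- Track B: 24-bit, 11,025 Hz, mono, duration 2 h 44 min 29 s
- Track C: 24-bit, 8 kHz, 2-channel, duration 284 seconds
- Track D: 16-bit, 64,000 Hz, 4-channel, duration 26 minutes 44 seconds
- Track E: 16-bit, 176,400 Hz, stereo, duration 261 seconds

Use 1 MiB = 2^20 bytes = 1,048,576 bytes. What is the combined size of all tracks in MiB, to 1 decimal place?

Track A: 48 min = 2,880 s; 8,000 × 2,880 × 4 × 1 = 92,160,000 bytes.
Track B: 2 h 44 min 29 s = 9,869 s; 11,025 × 9,869 × 3 × 1 = 326,417,175 bytes.
Track C: 8,000 × 284 × 3 × 2 = 13,632,000 bytes.
Track D: 26 minutes 44 seconds = 1,604 s; 64,000 × 1,604 × 2 × 4 = 821,248,000 bytes.
Track E: 176,400 × 261 × 2 × 2 = 184,161,600 bytes.
Total = 1,437,618,775 bytes = 1371.0 MiB.

1371.0 MiB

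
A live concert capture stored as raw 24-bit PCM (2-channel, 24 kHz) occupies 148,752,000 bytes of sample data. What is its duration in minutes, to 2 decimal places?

17.22 minutes

Byte rate = 24,000 × 3 × 2 = 144,000 bytes/s.
Duration = 148,752,000 / 144,000 = 1,033 s.
1,033 s / 60 = 17.22 minutes.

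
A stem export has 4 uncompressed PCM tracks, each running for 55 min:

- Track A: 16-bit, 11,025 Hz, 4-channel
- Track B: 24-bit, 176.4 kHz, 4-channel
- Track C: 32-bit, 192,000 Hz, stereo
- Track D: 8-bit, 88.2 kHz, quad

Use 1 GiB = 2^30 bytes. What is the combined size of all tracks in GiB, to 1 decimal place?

12.6 GiB

55 min = 3,300 s.
Track A: 11,025 × 3,300 × 2 × 4 = 291,060,000 bytes.
Track B: 176,400 × 3,300 × 3 × 4 = 6,985,440,000 bytes.
Track C: 192,000 × 3,300 × 4 × 2 = 5,068,800,000 bytes.
Track D: 88,200 × 3,300 × 1 × 4 = 1,164,240,000 bytes.
Total = 13,509,540,000 bytes = 12.6 GiB.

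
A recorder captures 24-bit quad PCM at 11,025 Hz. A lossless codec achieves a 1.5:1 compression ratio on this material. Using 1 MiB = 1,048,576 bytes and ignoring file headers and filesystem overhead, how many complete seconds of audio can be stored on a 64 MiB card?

760 seconds

Uncompressed byte rate = 11,025 × 3 × 4 = 132,300 bytes/s.
After 1.5:1 compression, effective rate ≈ 88200 bytes/s.
Capacity = 64 × 1,048,576 = 67,108,864 bytes.
67,108,864 / effective rate ≈ 760.87 s → 760 seconds.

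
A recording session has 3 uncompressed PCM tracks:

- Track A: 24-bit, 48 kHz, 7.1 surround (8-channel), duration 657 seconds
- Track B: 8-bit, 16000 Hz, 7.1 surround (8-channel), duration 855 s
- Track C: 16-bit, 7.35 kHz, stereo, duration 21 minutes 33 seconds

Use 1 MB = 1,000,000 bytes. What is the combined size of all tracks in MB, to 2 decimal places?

904.32 MB

Track A: 48,000 × 657 × 3 × 8 = 756,864,000 bytes.
Track B: 16,000 × 855 × 1 × 8 = 109,440,000 bytes.
Track C: 21 minutes 33 seconds = 1,293 s; 7,350 × 1,293 × 2 × 2 = 38,014,200 bytes.
Total = 904,318,200 bytes = 904.32 MB.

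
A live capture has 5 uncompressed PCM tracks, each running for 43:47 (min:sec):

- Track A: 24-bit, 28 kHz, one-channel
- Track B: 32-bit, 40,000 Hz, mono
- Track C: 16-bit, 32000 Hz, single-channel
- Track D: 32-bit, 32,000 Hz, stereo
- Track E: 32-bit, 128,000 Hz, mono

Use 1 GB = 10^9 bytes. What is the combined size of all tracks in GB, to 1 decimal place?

2.8 GB

43:47 (min:sec) = 2,627 s.
Track A: 28,000 × 2,627 × 3 × 1 = 220,668,000 bytes.
Track B: 40,000 × 2,627 × 4 × 1 = 420,320,000 bytes.
Track C: 32,000 × 2,627 × 2 × 1 = 168,128,000 bytes.
Track D: 32,000 × 2,627 × 4 × 2 = 672,512,000 bytes.
Track E: 128,000 × 2,627 × 4 × 1 = 1,345,024,000 bytes.
Total = 2,826,652,000 bytes = 2.8 GB.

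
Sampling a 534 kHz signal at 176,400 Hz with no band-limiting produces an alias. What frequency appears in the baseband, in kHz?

4.8 kHz

Nyquist = 176,400/2 = 88,200 Hz; 534,000 Hz exceeds it.
Alias = |534,000 − 3×176,400| = |534,000 − 529,200| = 4,800 Hz = 4.8 kHz.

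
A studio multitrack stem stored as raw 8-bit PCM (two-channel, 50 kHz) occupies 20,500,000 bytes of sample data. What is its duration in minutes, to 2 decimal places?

3.42 minutes

Byte rate = 50,000 × 1 × 2 = 100,000 bytes/s.
Duration = 20,500,000 / 100,000 = 205 s.
205 s / 60 = 3.42 minutes.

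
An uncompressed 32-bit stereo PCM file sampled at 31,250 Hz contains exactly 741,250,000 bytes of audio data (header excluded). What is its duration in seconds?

Byte rate = 31,250 × 4 × 2 = 250,000 bytes/s.
Duration = 741,250,000 / 250,000 = 2,965 s.

2,965 seconds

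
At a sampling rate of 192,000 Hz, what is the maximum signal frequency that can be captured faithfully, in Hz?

Nyquist frequency = sample rate / 2 = 192,000 / 2 = 96,000 Hz.

96,000 Hz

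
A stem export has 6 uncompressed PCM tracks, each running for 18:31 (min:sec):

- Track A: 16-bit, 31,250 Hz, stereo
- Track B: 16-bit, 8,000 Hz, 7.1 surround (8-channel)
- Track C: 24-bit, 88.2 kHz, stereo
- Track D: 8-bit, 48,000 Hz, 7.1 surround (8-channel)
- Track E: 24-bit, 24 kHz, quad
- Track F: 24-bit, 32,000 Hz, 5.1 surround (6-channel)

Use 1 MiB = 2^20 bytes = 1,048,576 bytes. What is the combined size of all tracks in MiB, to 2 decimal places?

18:31 (min:sec) = 1,111 s.
Track A: 31,250 × 1,111 × 2 × 2 = 138,875,000 bytes.
Track B: 8,000 × 1,111 × 2 × 8 = 142,208,000 bytes.
Track C: 88,200 × 1,111 × 3 × 2 = 587,941,200 bytes.
Track D: 48,000 × 1,111 × 1 × 8 = 426,624,000 bytes.
Track E: 24,000 × 1,111 × 3 × 4 = 319,968,000 bytes.
Track F: 32,000 × 1,111 × 3 × 6 = 639,936,000 bytes.
Total = 2,255,552,200 bytes = 2151.06 MiB.

2151.06 MiB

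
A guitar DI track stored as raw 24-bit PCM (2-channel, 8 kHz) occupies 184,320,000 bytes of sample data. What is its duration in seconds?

Byte rate = 8,000 × 3 × 2 = 48,000 bytes/s.
Duration = 184,320,000 / 48,000 = 3,840 s.

3,840 seconds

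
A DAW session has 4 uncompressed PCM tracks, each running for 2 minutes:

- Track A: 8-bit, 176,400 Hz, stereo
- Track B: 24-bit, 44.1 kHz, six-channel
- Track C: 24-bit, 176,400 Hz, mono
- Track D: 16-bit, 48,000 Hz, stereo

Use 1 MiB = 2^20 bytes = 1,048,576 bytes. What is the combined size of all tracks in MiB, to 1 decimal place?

213.8 MiB

2 minutes = 120 s.
Track A: 176,400 × 120 × 1 × 2 = 42,336,000 bytes.
Track B: 44,100 × 120 × 3 × 6 = 95,256,000 bytes.
Track C: 176,400 × 120 × 3 × 1 = 63,504,000 bytes.
Track D: 48,000 × 120 × 2 × 2 = 23,040,000 bytes.
Total = 224,136,000 bytes = 213.8 MiB.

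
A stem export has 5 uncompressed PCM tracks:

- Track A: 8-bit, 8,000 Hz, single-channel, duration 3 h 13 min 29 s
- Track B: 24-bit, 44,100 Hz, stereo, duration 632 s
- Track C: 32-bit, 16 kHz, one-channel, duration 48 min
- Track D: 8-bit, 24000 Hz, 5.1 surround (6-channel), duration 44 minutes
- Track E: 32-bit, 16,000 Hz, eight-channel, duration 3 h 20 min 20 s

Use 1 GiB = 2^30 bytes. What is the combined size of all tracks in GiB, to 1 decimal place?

6.5 GiB

Track A: 3 h 13 min 29 s = 11,609 s; 8,000 × 11,609 × 1 × 1 = 92,872,000 bytes.
Track B: 44,100 × 632 × 3 × 2 = 167,227,200 bytes.
Track C: 48 min = 2,880 s; 16,000 × 2,880 × 4 × 1 = 184,320,000 bytes.
Track D: 44 minutes = 2,640 s; 24,000 × 2,640 × 1 × 6 = 380,160,000 bytes.
Track E: 3 h 20 min 20 s = 12,020 s; 16,000 × 12,020 × 4 × 8 = 6,154,240,000 bytes.
Total = 6,978,819,200 bytes = 6.5 GiB.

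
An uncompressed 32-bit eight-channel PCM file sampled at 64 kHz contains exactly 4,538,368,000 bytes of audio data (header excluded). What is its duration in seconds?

Byte rate = 64,000 × 4 × 8 = 2,048,000 bytes/s.
Duration = 4,538,368,000 / 2,048,000 = 2,216 s.

2,216 seconds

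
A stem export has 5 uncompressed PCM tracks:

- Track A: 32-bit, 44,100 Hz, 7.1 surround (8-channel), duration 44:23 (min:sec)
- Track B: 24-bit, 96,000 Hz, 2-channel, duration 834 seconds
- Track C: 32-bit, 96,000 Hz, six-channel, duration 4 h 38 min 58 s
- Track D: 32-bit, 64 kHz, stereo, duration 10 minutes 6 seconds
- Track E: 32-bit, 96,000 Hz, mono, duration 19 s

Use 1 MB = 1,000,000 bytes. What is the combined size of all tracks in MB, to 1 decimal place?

Track A: 44:23 (min:sec) = 2,663 s; 44,100 × 2,663 × 4 × 8 = 3,758,025,600 bytes.
Track B: 96,000 × 834 × 3 × 2 = 480,384,000 bytes.
Track C: 4 h 38 min 58 s = 16,738 s; 96,000 × 16,738 × 4 × 6 = 38,564,352,000 bytes.
Track D: 10 minutes 6 seconds = 606 s; 64,000 × 606 × 4 × 2 = 310,272,000 bytes.
Track E: 96,000 × 19 × 4 × 1 = 7,296,000 bytes.
Total = 43,120,329,600 bytes = 43120.3 MB.

43120.3 MB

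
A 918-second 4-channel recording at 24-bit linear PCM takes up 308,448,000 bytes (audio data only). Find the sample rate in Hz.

Bytes = sample_rate × seconds × bytes_per_sample × channels.
sample_rate = 308,448,000 / (918 × 3 × 4) = 308,448,000 / 11,016 = 28,000 Hz.

28,000 Hz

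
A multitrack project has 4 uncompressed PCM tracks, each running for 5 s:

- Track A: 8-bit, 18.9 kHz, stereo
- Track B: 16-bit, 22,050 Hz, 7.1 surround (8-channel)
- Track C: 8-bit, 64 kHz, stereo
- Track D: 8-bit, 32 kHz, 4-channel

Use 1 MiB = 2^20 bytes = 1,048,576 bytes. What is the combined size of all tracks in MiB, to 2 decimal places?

Track A: 18,900 × 5 × 1 × 2 = 189,000 bytes.
Track B: 22,050 × 5 × 2 × 8 = 1,764,000 bytes.
Track C: 64,000 × 5 × 1 × 2 = 640,000 bytes.
Track D: 32,000 × 5 × 1 × 4 = 640,000 bytes.
Total = 3,233,000 bytes = 3.08 MiB.

3.08 MiB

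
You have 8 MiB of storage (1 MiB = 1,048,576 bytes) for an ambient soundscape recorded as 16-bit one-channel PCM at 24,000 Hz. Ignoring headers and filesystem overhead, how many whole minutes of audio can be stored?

2 minutes

Uncompressed byte rate = 24,000 × 2 × 1 = 48,000 bytes/s.
Capacity = 8 × 1,048,576 = 8,388,608 bytes.
8,388,608 / 48,000 ≈ 174.76 s → 2 minutes.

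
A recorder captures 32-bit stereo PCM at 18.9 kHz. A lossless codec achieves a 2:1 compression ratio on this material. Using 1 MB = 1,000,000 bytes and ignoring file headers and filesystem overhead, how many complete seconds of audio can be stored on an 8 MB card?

105 seconds

Uncompressed byte rate = 18,900 × 4 × 2 = 151,200 bytes/s.
After 2:1 compression, effective rate ≈ 75600 bytes/s.
Capacity = 8 × 1,000,000 = 8,000,000 bytes.
8,000,000 / effective rate ≈ 105.82 s → 105 seconds.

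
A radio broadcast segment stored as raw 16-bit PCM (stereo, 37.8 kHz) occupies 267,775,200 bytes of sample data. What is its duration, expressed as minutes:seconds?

Byte rate = 37,800 × 2 × 2 = 151,200 bytes/s.
Duration = 267,775,200 / 151,200 = 1,771 s.
1,771 s = 29:31.

29:31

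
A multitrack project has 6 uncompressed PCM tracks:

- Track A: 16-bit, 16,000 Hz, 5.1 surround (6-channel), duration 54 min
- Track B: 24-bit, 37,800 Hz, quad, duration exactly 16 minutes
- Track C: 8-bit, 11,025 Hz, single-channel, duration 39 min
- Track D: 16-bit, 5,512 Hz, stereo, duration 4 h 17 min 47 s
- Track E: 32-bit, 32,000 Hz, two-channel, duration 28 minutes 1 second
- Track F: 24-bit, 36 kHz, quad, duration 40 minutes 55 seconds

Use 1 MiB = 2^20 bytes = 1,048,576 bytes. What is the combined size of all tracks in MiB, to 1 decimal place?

2780.2 MiB

Track A: 54 min = 3,240 s; 16,000 × 3,240 × 2 × 6 = 622,080,000 bytes.
Track B: exactly 16 minutes = 960 s; 37,800 × 960 × 3 × 4 = 435,456,000 bytes.
Track C: 39 min = 2,340 s; 11,025 × 2,340 × 1 × 1 = 25,798,500 bytes.
Track D: 4 h 17 min 47 s = 15,467 s; 5,512 × 15,467 × 2 × 2 = 341,016,416 bytes.
Track E: 28 minutes 1 second = 1,681 s; 32,000 × 1,681 × 4 × 2 = 430,336,000 bytes.
Track F: 40 minutes 55 seconds = 2,455 s; 36,000 × 2,455 × 3 × 4 = 1,060,560,000 bytes.
Total = 2,915,246,916 bytes = 2780.2 MiB.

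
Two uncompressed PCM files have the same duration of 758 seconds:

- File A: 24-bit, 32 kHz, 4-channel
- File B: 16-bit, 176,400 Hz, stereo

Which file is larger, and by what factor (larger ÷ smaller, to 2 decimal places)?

File B, by a factor of 1.84

File A: 32,000 × 3 × 4 = 384,000 bytes/s.
File B: 176,400 × 2 × 2 = 705,600 bytes/s.
File B is larger; ratio = 534,844,800 / 291,072,000 = 1.84.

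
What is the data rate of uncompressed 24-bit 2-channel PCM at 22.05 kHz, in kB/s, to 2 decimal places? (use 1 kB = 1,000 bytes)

132.30 kB/s

Bit rate = 22,050 × 24 × 2 = 1,058,400 bits/s.
1,058,400 / 8 = 132,300 B/s = 132.30 kB/s.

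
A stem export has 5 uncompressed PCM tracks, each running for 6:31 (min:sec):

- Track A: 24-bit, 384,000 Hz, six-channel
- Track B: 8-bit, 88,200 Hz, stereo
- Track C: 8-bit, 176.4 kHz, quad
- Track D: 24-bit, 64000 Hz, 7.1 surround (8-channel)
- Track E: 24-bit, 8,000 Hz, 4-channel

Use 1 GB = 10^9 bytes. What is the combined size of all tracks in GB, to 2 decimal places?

3.69 GB

6:31 (min:sec) = 391 s.
Track A: 384,000 × 391 × 3 × 6 = 2,702,592,000 bytes.
Track B: 88,200 × 391 × 1 × 2 = 68,972,400 bytes.
Track C: 176,400 × 391 × 1 × 4 = 275,889,600 bytes.
Track D: 64,000 × 391 × 3 × 8 = 600,576,000 bytes.
Track E: 8,000 × 391 × 3 × 4 = 37,536,000 bytes.
Total = 3,685,566,000 bytes = 3.69 GB.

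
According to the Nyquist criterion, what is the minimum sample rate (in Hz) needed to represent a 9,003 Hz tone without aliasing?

Minimum sample rate = 2 × 9,003 Hz = 18,006 Hz.

18,006 Hz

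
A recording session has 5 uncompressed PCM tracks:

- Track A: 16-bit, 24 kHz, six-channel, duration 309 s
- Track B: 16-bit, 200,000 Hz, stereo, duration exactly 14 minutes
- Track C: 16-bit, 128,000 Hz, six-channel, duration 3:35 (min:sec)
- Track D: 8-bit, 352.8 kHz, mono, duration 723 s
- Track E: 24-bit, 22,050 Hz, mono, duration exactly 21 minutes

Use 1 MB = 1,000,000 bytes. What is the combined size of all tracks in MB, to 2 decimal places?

1429.66 MB

Track A: 24,000 × 309 × 2 × 6 = 88,992,000 bytes.
Track B: exactly 14 minutes = 840 s; 200,000 × 840 × 2 × 2 = 672,000,000 bytes.
Track C: 3:35 (min:sec) = 215 s; 128,000 × 215 × 2 × 6 = 330,240,000 bytes.
Track D: 352,800 × 723 × 1 × 1 = 255,074,400 bytes.
Track E: exactly 21 minutes = 1,260 s; 22,050 × 1,260 × 3 × 1 = 83,349,000 bytes.
Total = 1,429,655,400 bytes = 1429.66 MB.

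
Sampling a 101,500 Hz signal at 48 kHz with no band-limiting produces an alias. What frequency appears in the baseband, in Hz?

Nyquist = 48,000/2 = 24,000 Hz; 101,500 Hz exceeds it.
Alias = |101,500 − 2×48,000| = |101,500 − 96,000| = 5,500 Hz.

5,500 Hz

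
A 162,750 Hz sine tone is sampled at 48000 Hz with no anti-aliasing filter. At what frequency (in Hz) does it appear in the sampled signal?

18,750 Hz

Nyquist = 48,000/2 = 24,000 Hz; 162,750 Hz exceeds it.
Alias = |162,750 − 3×48,000| = |162,750 − 144,000| = 18,750 Hz.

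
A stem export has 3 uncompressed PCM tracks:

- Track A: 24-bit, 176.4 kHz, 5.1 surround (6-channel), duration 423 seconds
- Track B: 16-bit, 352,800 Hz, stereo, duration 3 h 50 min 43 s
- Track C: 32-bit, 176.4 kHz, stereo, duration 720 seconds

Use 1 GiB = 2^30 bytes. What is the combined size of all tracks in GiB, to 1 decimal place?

Track A: 176,400 × 423 × 3 × 6 = 1,343,109,600 bytes.
Track B: 3 h 50 min 43 s = 13,843 s; 352,800 × 13,843 × 2 × 2 = 19,535,241,600 bytes.
Track C: 176,400 × 720 × 4 × 2 = 1,016,064,000 bytes.
Total = 21,894,415,200 bytes = 20.4 GiB.

20.4 GiB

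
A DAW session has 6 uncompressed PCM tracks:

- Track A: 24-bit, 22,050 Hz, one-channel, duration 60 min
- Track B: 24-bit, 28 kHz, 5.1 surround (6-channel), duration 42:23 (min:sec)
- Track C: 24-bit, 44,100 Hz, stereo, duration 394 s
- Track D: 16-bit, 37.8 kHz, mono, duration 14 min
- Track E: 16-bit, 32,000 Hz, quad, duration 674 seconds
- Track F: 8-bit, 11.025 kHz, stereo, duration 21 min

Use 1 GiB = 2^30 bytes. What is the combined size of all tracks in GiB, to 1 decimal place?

1.8 GiB

Track A: 60 min = 3,600 s; 22,050 × 3,600 × 3 × 1 = 238,140,000 bytes.
Track B: 42:23 (min:sec) = 2,543 s; 28,000 × 2,543 × 3 × 6 = 1,281,672,000 bytes.
Track C: 44,100 × 394 × 3 × 2 = 104,252,400 bytes.
Track D: 14 min = 840 s; 37,800 × 840 × 2 × 1 = 63,504,000 bytes.
Track E: 32,000 × 674 × 2 × 4 = 172,544,000 bytes.
Track F: 21 min = 1,260 s; 11,025 × 1,260 × 1 × 2 = 27,783,000 bytes.
Total = 1,887,895,400 bytes = 1.8 GiB.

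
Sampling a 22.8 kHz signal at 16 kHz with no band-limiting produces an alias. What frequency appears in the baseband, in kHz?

Nyquist = 16,000/2 = 8,000 Hz; 22,800 Hz exceeds it.
Alias = |22,800 − 1×16,000| = |22,800 − 16,000| = 6,800 Hz = 6.8 kHz.

6.8 kHz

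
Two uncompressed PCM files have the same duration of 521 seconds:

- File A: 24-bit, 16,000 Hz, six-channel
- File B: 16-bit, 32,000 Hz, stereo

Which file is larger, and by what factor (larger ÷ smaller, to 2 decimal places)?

File A: 16,000 × 3 × 6 = 288,000 bytes/s.
File B: 32,000 × 2 × 2 = 128,000 bytes/s.
File A is larger; ratio = 150,048,000 / 66,688,000 = 2.25.

File A, by a factor of 2.25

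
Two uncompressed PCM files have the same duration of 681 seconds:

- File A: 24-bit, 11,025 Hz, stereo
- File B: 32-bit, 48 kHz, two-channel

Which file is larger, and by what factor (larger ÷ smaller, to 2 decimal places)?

File A: 11,025 × 3 × 2 = 66,150 bytes/s.
File B: 48,000 × 4 × 2 = 384,000 bytes/s.
File B is larger; ratio = 261,504,000 / 45,048,150 = 5.80.

File B, by a factor of 5.80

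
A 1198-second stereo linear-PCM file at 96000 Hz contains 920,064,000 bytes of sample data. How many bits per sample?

32 bits

Bytes per sample = 920,064,000 / (96,000 × 1,198 × 2) = 920,064,000 / 230,016,000 = 4.
Bit depth = 4 × 8 = 32 bits.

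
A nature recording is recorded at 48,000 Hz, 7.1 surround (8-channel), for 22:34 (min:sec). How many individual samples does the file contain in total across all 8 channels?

519,936,000 samples

22:34 (min:sec) = 1,354 s.
48,000 × 1,354 s × 8 ch = 519,936,000 samples.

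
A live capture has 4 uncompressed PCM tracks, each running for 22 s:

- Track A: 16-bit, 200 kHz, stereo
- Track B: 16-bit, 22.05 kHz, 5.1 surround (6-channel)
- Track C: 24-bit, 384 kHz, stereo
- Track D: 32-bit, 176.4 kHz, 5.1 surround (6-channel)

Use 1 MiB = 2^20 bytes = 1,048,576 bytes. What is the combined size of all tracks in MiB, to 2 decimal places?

159.50 MiB

Track A: 200,000 × 22 × 2 × 2 = 17,600,000 bytes.
Track B: 22,050 × 22 × 2 × 6 = 5,821,200 bytes.
Track C: 384,000 × 22 × 3 × 2 = 50,688,000 bytes.
Track D: 176,400 × 22 × 4 × 6 = 93,139,200 bytes.
Total = 167,248,400 bytes = 159.50 MiB.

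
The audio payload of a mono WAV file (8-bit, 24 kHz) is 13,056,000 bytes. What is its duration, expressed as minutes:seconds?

9:04

Byte rate = 24,000 × 1 × 1 = 24,000 bytes/s.
Duration = 13,056,000 / 24,000 = 544 s.
544 s = 9:04.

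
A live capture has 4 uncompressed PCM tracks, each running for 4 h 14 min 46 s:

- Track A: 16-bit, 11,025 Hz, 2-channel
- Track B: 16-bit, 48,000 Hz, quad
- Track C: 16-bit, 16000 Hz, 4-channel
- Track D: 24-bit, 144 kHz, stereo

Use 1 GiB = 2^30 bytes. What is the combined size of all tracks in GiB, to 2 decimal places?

4 h 14 min 46 s = 15,286 s.
Track A: 11,025 × 15,286 × 2 × 2 = 674,112,600 bytes.
Track B: 48,000 × 15,286 × 2 × 4 = 5,869,824,000 bytes.
Track C: 16,000 × 15,286 × 2 × 4 = 1,956,608,000 bytes.
Track D: 144,000 × 15,286 × 3 × 2 = 13,207,104,000 bytes.
Total = 21,707,648,600 bytes = 20.22 GiB.

20.22 GiB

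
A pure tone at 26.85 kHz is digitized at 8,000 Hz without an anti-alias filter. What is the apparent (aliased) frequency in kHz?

2.85 kHz

Nyquist = 8,000/2 = 4,000 Hz; 26,850 Hz exceeds it.
Alias = |26,850 − 3×8,000| = |26,850 − 24,000| = 2,850 Hz = 2.85 kHz.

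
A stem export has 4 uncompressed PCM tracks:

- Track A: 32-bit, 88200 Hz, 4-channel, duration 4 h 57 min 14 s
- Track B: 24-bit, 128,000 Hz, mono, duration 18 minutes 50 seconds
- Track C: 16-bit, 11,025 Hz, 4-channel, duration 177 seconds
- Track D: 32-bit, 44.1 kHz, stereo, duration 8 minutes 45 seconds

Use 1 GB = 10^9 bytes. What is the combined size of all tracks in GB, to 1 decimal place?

Track A: 4 h 57 min 14 s = 17,834 s; 88,200 × 17,834 × 4 × 4 = 25,167,340,800 bytes.
Track B: 18 minutes 50 seconds = 1,130 s; 128,000 × 1,130 × 3 × 1 = 433,920,000 bytes.
Track C: 11,025 × 177 × 2 × 4 = 15,611,400 bytes.
Track D: 8 minutes 45 seconds = 525 s; 44,100 × 525 × 4 × 2 = 185,220,000 bytes.
Total = 25,802,092,200 bytes = 25.8 GB.

25.8 GB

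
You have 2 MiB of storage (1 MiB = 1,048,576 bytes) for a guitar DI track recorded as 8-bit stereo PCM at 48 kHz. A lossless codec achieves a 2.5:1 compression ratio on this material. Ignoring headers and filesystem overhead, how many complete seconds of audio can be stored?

54 seconds

Uncompressed byte rate = 48,000 × 1 × 2 = 96,000 bytes/s.
After 2.5:1 compression, effective rate ≈ 38400 bytes/s.
Capacity = 2 × 1,048,576 = 2,097,152 bytes.
2,097,152 / effective rate ≈ 54.61 s → 54 seconds.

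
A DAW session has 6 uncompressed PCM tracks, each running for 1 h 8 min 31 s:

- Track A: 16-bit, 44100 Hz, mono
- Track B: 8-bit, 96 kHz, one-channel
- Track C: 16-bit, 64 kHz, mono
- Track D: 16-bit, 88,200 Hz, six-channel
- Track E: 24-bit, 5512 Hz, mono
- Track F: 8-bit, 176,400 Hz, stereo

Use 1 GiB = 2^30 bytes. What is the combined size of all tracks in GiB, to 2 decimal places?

1 h 8 min 31 s = 4,111 s.
Track A: 44,100 × 4,111 × 2 × 1 = 362,590,200 bytes.
Track B: 96,000 × 4,111 × 1 × 1 = 394,656,000 bytes.
Track C: 64,000 × 4,111 × 2 × 1 = 526,208,000 bytes.
Track D: 88,200 × 4,111 × 2 × 6 = 4,351,082,400 bytes.
Track E: 5,512 × 4,111 × 3 × 1 = 67,979,496 bytes.
Track F: 176,400 × 4,111 × 1 × 2 = 1,450,360,800 bytes.
Total = 7,152,876,896 bytes = 6.66 GiB.

6.66 GiB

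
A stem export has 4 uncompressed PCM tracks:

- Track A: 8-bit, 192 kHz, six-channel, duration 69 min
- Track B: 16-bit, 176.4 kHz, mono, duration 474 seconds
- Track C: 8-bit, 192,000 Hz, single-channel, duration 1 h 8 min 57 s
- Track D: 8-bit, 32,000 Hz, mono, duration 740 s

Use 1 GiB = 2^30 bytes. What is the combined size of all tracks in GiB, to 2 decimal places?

Track A: 69 min = 4,140 s; 192,000 × 4,140 × 1 × 6 = 4,769,280,000 bytes.
Track B: 176,400 × 474 × 2 × 1 = 167,227,200 bytes.
Track C: 1 h 8 min 57 s = 4,137 s; 192,000 × 4,137 × 1 × 1 = 794,304,000 bytes.
Track D: 32,000 × 740 × 1 × 1 = 23,680,000 bytes.
Total = 5,754,491,200 bytes = 5.36 GiB.

5.36 GiB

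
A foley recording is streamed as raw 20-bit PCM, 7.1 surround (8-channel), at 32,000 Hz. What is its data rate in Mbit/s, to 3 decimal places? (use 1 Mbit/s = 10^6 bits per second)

Bit rate = 32,000 × 20 × 8 = 5,120,000 bits/s.
= 5.120 Mbit/s.

5.120 Mbit/s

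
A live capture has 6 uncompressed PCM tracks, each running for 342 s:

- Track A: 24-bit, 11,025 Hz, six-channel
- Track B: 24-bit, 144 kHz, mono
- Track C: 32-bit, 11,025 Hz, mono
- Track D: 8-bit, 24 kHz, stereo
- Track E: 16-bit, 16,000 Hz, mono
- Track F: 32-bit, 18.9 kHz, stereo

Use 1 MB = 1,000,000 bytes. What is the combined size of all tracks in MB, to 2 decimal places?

Track A: 11,025 × 342 × 3 × 6 = 67,869,900 bytes.
Track B: 144,000 × 342 × 3 × 1 = 147,744,000 bytes.
Track C: 11,025 × 342 × 4 × 1 = 15,082,200 bytes.
Track D: 24,000 × 342 × 1 × 2 = 16,416,000 bytes.
Track E: 16,000 × 342 × 2 × 1 = 10,944,000 bytes.
Track F: 18,900 × 342 × 4 × 2 = 51,710,400 bytes.
Total = 309,766,500 bytes = 309.77 MB.

309.77 MB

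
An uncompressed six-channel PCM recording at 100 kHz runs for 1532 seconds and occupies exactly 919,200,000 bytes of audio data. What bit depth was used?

8 bits

Bytes per sample = 919,200,000 / (100,000 × 1,532 × 6) = 919,200,000 / 919,200,000 = 1.
Bit depth = 1 × 8 = 8 bits.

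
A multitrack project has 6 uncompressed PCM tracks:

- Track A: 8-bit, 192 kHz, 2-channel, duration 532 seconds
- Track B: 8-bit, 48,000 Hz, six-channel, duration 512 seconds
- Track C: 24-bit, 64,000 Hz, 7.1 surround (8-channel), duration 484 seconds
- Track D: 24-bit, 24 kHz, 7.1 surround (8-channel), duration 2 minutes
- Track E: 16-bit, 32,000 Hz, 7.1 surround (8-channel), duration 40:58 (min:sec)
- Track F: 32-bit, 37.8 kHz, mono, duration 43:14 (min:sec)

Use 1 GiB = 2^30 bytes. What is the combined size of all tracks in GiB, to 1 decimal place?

Track A: 192,000 × 532 × 1 × 2 = 204,288,000 bytes.
Track B: 48,000 × 512 × 1 × 6 = 147,456,000 bytes.
Track C: 64,000 × 484 × 3 × 8 = 743,424,000 bytes.
Track D: 2 minutes = 120 s; 24,000 × 120 × 3 × 8 = 69,120,000 bytes.
Track E: 40:58 (min:sec) = 2,458 s; 32,000 × 2,458 × 2 × 8 = 1,258,496,000 bytes.
Track F: 43:14 (min:sec) = 2,594 s; 37,800 × 2,594 × 4 × 1 = 392,212,800 bytes.
Total = 2,814,996,800 bytes = 2.6 GiB.

2.6 GiB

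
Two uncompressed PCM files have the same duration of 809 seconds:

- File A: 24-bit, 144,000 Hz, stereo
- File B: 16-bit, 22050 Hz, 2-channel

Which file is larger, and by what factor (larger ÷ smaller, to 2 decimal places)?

File A, by a factor of 9.80

File A: 144,000 × 3 × 2 = 864,000 bytes/s.
File B: 22,050 × 2 × 2 = 88,200 bytes/s.
File A is larger; ratio = 698,976,000 / 71,353,800 = 9.80.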